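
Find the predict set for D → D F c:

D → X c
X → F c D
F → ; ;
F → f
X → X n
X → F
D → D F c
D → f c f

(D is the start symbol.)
PREDICT(D → D F c) = (FIRST(RHS) \ {ε}) ∪ (FOLLOW(D) if ε ∈ FIRST(RHS), i.e. RHS ⇒* ε)
FIRST(D) = { ';', 'f' }
FIRST(D F c) = { ';', 'f' }
ε ∉ FIRST(D F c), so FOLLOW(D) is not added.
PREDICT(D → D F c) = { ';', 'f' }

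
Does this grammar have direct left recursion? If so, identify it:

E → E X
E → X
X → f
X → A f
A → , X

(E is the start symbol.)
Direct left recursion occurs when N → N α for some non-terminal N (the right-hand side begins with the left-hand side itself).

E → E X: LEFT RECURSIVE (starts with E)
E → X: starts with X
X → f: starts with f
X → A f: starts with A
A → , X: starts with ','

The grammar has direct left recursion on: E.

Answer: Yes, E is left-recursive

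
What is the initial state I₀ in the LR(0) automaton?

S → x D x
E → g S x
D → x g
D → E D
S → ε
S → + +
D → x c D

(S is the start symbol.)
{ [S → . + +], [S → . x D x], [S → .], [S' → . S] }

First, augment the grammar with S' → S
I₀ = CLOSURE({ [S' → . S] }):
  [S' → . S] has the dot before S: add [S → . x D x], [S → .], [S → . + +]
No further items can be added.

I₀ = { [S → . + +], [S → . x D x], [S → .], [S' → . S] }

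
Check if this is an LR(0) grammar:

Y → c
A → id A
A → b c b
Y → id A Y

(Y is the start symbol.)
Yes, the grammar is LR(0)

Augment with Y' → Y and build the canonical LR(0) collection (I0 = CLOSURE({[Y' → . Y]}), then GOTO on every symbol after a dot until no new states appear). It has 11 states:
  I0: { [Y → . c], [Y → . id A Y], [Y' → . Y] }  — shift
  I1: { [Y' → Y .] }  — accept
  I2: { [Y → c .] }  — reduce
  I3: { [A → . b c b], [A → . id A], [Y → id . A Y] }  — shift
  I4: { [Y → . c], [Y → . id A Y], [Y → id A . Y] }  — shift
  I5: { [A → b . c b] }  — shift
  I6: { [A → . b c b], [A → . id A], [A → id . A] }  — shift
  I7: { [A → id A .] }  — reduce
  I8: { [A → b c . b] }  — shift
  I9: { [A → b c b .] }  — reduce
  I10: { [Y → id A Y .] }  — reduce

Every state is either a pure shift/goto state or contains exactly one complete item and nothing to shift — no conflicts. The grammar is LR(0).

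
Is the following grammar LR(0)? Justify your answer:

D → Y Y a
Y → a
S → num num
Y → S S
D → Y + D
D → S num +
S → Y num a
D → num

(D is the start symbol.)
No. Shift-reduce conflict between [D → num .] and [S → num . num]

A grammar is LR(0) if no state in the canonical LR(0) collection has:
  - both a shift item (dot before a terminal) and a complete item (shift-reduce conflict), or
  - two or more complete items (reduce-reduce conflict; the accept item [D' → D .] counts as a complete item here).

Augment with D' → D and build the canonical LR(0) collection (I0 = CLOSURE({[D' → . D]}), then GOTO on every symbol after a dot until no new states appear). It has 20 states:
  I0: { [D → . S num +], [D → . Y + D], [D → . Y Y a], [D → . num], [D' → . D], [S → . Y num a], [S → . num num], [Y → . S S], [Y → . a] }  — shift
  I1: { [D' → D .] }  — accept
  I2: { [D → S . num +], [S → . Y num a], [S → . num num], [Y → . S S], [Y → . a], [Y → S . S] }  — shift
  I3: { [D → Y . + D], [D → Y . Y a], [S → . Y num a], [S → . num num], [S → Y . num a], [Y → . S S], [Y → . a] }  — shift
  I4: { [Y → a .] }  — reduce
  I5: { [D → num .], [S → num . num] }  — shift, reduce
  I6: { [S → num num .] }  — reduce
  I7: { [D → . S num +], [D → . Y + D], [D → . Y Y a], [D → . num], [D → Y + . D], [S → . Y num a], [S → . num num], [Y → . S S], [Y → . a] }  — shift
  I8: { [S → . Y num a], [S → . num num], [Y → . S S], [Y → . a], [Y → S . S] }  — shift
  I9: { [D → Y Y . a], [S → Y . num a] }  — shift
  I10: { [S → Y num . a], [S → num . num] }  — shift
  I11: { [S → Y num a .] }  — reduce
  I12: { [D → Y Y a .] }  — reduce
  I13: { [S → Y num . a] }  — shift
  I14: { [S → . Y num a], [S → . num num], [Y → . S S], [Y → . a], [Y → S . S], [Y → S S .] }  — shift, reduce
  I15: { [S → Y . num a] }  — shift
  I16: { [S → num . num] }  — shift
  I17: { [D → Y + D .] }  — reduce
  I18: { [D → S num . +], [S → num . num] }  — shift
  I19: { [D → S num + .] }  — reduce

Conflict in state I5:
  Shift-reduce conflict between [D → num .] and [S → num . num]
So the grammar is NOT LR(0).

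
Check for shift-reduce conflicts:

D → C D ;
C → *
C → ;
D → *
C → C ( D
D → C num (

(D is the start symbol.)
A shift-reduce conflict occurs when an LR(0) state has both:
  - a complete (reduce) item [A → α .] (dot at the end), and
  - a shift item [B → β . c γ] (dot before a terminal).

Augment with D' → D and build the canonical LR(0) collection (I0 = CLOSURE({[D' → . D]}), then GOTO on every symbol after a dot until no new states appear). It has 11 states:
  I0: { [C → . *], [C → . ;], [C → . C ( D], [D → . *], [D → . C D ;], [D → . C num (], [D' → . D] }  — shift
  I1: { [C → * .], [D → * .] }  — 2 reduces
  I2: { [C → ; .] }  — reduce
  I3: { [C → . *], [C → . ;], [C → . C ( D], [C → C . ( D], [D → . *], [D → . C D ;], [D → . C num (], [D → C . D ;], [D → C . num (] }  — shift
  I4: { [D' → D .] }  — accept
  I5: { [C → . *], [C → . ;], [C → . C ( D], [C → C ( . D], [D → . *], [D → . C D ;], [D → . C num (] }  — shift
  I6: { [D → C D . ;] }  — shift
  I7: { [D → C num . (] }  — shift
  I8: { [D → C num ( .] }  — reduce
  I9: { [D → C D ; .] }  — reduce
  I10: { [C → C ( D .] }  — reduce

No state contains both a complete item and a shift item.

Answer: No shift-reduce conflicts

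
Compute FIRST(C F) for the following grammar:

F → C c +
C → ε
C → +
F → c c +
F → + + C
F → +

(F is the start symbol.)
FIRST sets of the non-terminals involved (from the grammar, by fixed-point iteration):
  FIRST(C) = { '+', ε }
  FIRST(F) = { '+', 'c' }

To compute FIRST(C F), process the symbols left to right:
Symbol C is a non-terminal. Add FIRST(C) \ {ε} = { '+' }
C is nullable (ε ∈ FIRST(C)), continue to the next symbol.
Symbol F is a non-terminal. Add FIRST(F) \ {ε} = { '+', 'c' }
F is not nullable (ε ∉ FIRST(F)), so stop here.
FIRST(C F) = { '+', 'c' }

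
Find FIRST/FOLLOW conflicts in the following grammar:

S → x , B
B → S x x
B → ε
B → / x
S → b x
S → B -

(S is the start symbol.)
Yes. B → S x x with FOLLOW(B) on { '-', 'x' }

Nullable non-terminals: B.
FIRST sets used below: FIRST(S) = { '-', '/', 'b', 'x' }

B: nullable alternative(s) B → ε; FOLLOW(B) = { $, '-', 'x' }
  B → S x x: FIRST \ {ε} = { '-', '/', 'b', 'x' } — overlaps FOLLOW(B) on { '-', 'x' }: CONFLICT
  B → ε: FIRST \ {ε} = { } — this is the only nullable alternative, skip
  B → / x: FIRST \ {ε} = { '/' } — disjoint from FOLLOW(B)

S has no nullable alternative, so no FIRST/FOLLOW check is needed there.

So the grammar has 1 FIRST/FOLLOW conflict (marked CONFLICT above).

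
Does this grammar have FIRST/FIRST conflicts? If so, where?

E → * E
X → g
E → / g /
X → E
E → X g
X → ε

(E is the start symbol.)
Yes. E → '*' E / E → X g on { '*' }; E → '/' g '/' / E → X g on { '/' }; X → g / X → E on { 'g' }

FIRST sets of the non-terminals at (or reachable through a nullable prefix from) the front of some alternative:
  FIRST(X) = { '*', '/', 'g', ε }
  FIRST(E) = { '*', '/', 'g' }

Productions for E:
  E → * E: FIRST = { '*' }
  E → / g /: FIRST = { '/' }
  E → X g: FIRST = { '*', '/', 'g' }
Productions for X:
  X → g: FIRST = { 'g' }
  X → E: FIRST = { '*', '/', 'g' }
  X → ε: FIRST = { ε }

Conflict for E: E → * E and E → X g
  Overlap: { '*' }
Conflict for E: E → / g / and E → X g
  Overlap: { '/' }
Conflict for X: X → g and X → E
  Overlap: { 'g' }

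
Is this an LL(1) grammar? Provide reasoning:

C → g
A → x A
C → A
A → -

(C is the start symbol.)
A grammar is LL(1) if for each non-terminal N with multiple productions, the predict sets of those productions are pairwise disjoint, where PREDICT(N → α) = (FIRST(α) \ {ε}) ∪ (FOLLOW(N) if α ⇒* ε).

Relevant sets:
  FIRST(A) = { '-', 'x' }

For C:
  PREDICT(C → g) = { 'g' }
  PREDICT(C → A) = { '-', 'x' }
For A:
  PREDICT(A → x A) = { 'x' }
  PREDICT(A → '-') = { '-' }

All predict sets are disjoint. The grammar IS LL(1).

Answer: Yes, the grammar is LL(1).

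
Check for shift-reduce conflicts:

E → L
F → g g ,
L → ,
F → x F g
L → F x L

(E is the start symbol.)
Augment with E' → E and build the canonical LR(0) collection (I0 = CLOSURE({[E' → . E]}), then GOTO on every symbol after a dot until no new states appear). It has 13 states:
  I0: { [E → . L], [E' → . E], [F → . g g ,], [F → . x F g], [L → . ,], [L → . F x L] }  — shift
  I1: { [L → , .] }  — reduce
  I2: { [E' → E .] }  — accept
  I3: { [L → F . x L] }  — shift
  I4: { [E → L .] }  — reduce
  I5: { [F → g . g ,] }  — shift
  I6: { [F → . g g ,], [F → . x F g], [F → x . F g] }  — shift
  I7: { [F → x F . g] }  — shift
  I8: { [F → x F g .] }  — reduce
  I9: { [F → g g . ,] }  — shift
  I10: { [F → g g , .] }  — reduce
  I11: { [F → . g g ,], [F → . x F g], [L → . ,], [L → . F x L], [L → F x . L] }  — shift
  I12: { [L → F x L .] }  — reduce

No state contains both a complete item and a shift item.

Answer: No shift-reduce conflicts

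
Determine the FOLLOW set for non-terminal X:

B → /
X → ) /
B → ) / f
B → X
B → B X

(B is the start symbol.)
To compute FOLLOW(X), find every occurrence of X on a right-hand side N → α X β: add FIRST(β) \ {ε}, and if β is empty or nullable also add FOLLOW(N). Iterate to a fixed point.

In B → X: X is at the end, add FOLLOW(B)
In B → B X: X is at the end, add FOLLOW(B)

The FOLLOW sets referred to above (computed the same way, to a fixed point):
  FOLLOW(B) = { $, ')' }

Taking the union: FOLLOW(X) = { $, ')' }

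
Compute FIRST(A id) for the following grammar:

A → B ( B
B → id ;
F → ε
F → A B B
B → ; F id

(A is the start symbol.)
FIRST sets of the non-terminals involved (from the grammar, by fixed-point iteration):
  FIRST(A) = { ';', 'id' }

To compute FIRST(A id), process the symbols left to right:
Symbol A is a non-terminal. Add FIRST(A) \ {ε} = { ';', 'id' }
A is not nullable (ε ∉ FIRST(A)), so stop here.
FIRST(A id) = { ';', 'id' }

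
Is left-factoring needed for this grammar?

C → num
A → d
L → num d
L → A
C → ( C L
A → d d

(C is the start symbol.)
Left-factoring is needed when two productions for the same non-terminal
share a common prefix on the right-hand side.

Productions for C:
  C → num
  C → ( C L
Productions for A:
  A → d
  A → d d
Productions for L:
  L → num d
  L → A

Found common prefix 'd' in productions for A

Answer: Yes, A has productions with common prefix 'd'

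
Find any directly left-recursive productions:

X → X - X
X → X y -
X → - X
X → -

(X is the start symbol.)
Yes, X is left-recursive

Direct left recursion occurs when N → N α for some non-terminal N (the right-hand side begins with the left-hand side itself).

X → X - X: LEFT RECURSIVE (starts with X)
X → X y -: LEFT RECURSIVE (starts with X)
X → - X: starts with '-'
X → -: starts with '-'

The grammar has direct left recursion on: X.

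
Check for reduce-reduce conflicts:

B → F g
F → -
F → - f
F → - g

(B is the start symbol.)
No reduce-reduce conflicts

A reduce-reduce conflict occurs when an LR(0) state has two complete items [A → α .] and [B → β .] — both call for a reduction, and with no lookahead the parser cannot choose between them.

Augment with B' → B and build the canonical LR(0) collection (I0 = CLOSURE({[B' → . B]}), then GOTO on every symbol after a dot until no new states appear). It has 7 states:
  I0: { [B → . F g], [B' → . B], [F → . - f], [F → . - g], [F → . -] }  — shift
  I1: { [F → - . f], [F → - . g], [F → - .] }  — shift, reduce
  I2: { [B' → B .] }  — accept
  I3: { [B → F . g] }  — shift
  I4: { [B → F g .] }  — reduce
  I5: { [F → - f .] }  — reduce
  I6: { [F → - g .] }  — reduce

No state contains more than one complete item.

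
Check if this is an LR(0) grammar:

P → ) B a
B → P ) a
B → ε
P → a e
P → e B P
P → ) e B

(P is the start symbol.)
A grammar is LR(0) if no state in the canonical LR(0) collection has:
  - both a shift item (dot before a terminal) and a complete item (shift-reduce conflict), or
  - two or more complete items (reduce-reduce conflict; the accept item [P' → P .] counts as a complete item here).

Augment with P' → P and build the canonical LR(0) collection (I0 = CLOSURE({[P' → . P]}), then GOTO on every symbol after a dot until no new states appear). It has 15 states:
  I0: { [P → . ) B a], [P → . ) e B], [P → . a e], [P → . e B P], [P' → . P] }  — shift
  I1: { [B → . P ) a], [B → .], [P → ) . B a], [P → ) . e B], [P → . ) B a], [P → . ) e B], [P → . a e], [P → . e B P] }  — shift, reduce
  I2: { [P' → P .] }  — accept
  I3: { [P → a . e] }  — shift
  I4: { [B → . P ) a], [B → .], [P → . ) B a], [P → . ) e B], [P → . a e], [P → . e B P], [P → e . B P] }  — shift, reduce
  I5: { [P → . ) B a], [P → . ) e B], [P → . a e], [P → . e B P], [P → e B . P] }  — shift
  I6: { [B → P . ) a] }  — shift
  I7: { [B → P ) . a] }  — shift
  I8: { [B → P ) a .] }  — reduce
  I9: { [P → e B P .] }  — reduce
  I10: { [P → a e .] }  — reduce
  I11: { [P → ) B . a] }  — shift
  I12: { [B → . P ) a], [B → .], [P → ) e . B], [P → . ) B a], [P → . ) e B], [P → . a e], [P → . e B P], [P → e . B P] }  — shift, reduce
  I13: { [P → ) e B .], [P → . ) B a], [P → . ) e B], [P → . a e], [P → . e B P], [P → e B . P] }  — shift, reduce
  I14: { [P → ) B a .] }  — reduce

Conflict in state I1:
  Shift-reduce conflict between [B → .] and [P → . ) B a]
So the grammar is NOT LR(0).

Answer: No. Shift-reduce conflict between [B → .] and [P → . ) B a]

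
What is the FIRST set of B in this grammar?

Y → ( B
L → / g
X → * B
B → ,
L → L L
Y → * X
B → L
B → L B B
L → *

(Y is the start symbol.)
FIRST sets of the other non-terminals involved (by the same procedure, iterated to a fixed point):
  FIRST(L) = { '*', '/' }

From B → ,:
  - ',' is a terminal: add ',' and stop
From B → L:
  - L is a non-terminal: add FIRST(L) \ {ε} = { '*', '/' }
    L is not nullable, so stop
From B → L B B:
  - L is a non-terminal: add FIRST(L) \ {ε} = { '*', '/' }
    L is not nullable, so stop

Collecting: FIRST(B) = { '*', ',', '/' }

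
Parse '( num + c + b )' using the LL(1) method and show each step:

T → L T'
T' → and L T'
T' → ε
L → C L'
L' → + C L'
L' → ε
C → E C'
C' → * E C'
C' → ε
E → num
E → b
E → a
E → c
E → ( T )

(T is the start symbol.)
LL(1) parsing maintains a stack (initially the start symbol over $) and the input. At each step: if the stack top is a terminal, match it against the current input token; if it is a non-terminal N, replace it with the RHS of M[N, lookahead] (the unique production whose predict set contains the lookahead).

Stack is shown with the top on the left.

Stack                      Input              Action
----------------------------------------------------
T $                        ( num + c + b ) $  output T → L T'
L T' $                     ( num + c + b ) $  output L → C L'
C L' T' $                  ( num + c + b ) $  output C → E C'
E C' L' T' $               ( num + c + b ) $  output E → ( T )
( T ) C' L' T' $           ( num + c + b ) $  match '('
T ) C' L' T' $             num + c + b ) $    output T → L T'
L T' ) C' L' T' $          num + c + b ) $    output L → C L'
C L' T' ) C' L' T' $       num + c + b ) $    output C → E C'
E C' L' T' ) C' L' T' $    num + c + b ) $    output E → num
num C' L' T' ) C' L' T' $  num + c + b ) $    match 'num'
C' L' T' ) C' L' T' $      + c + b ) $        output C' → ε
L' T' ) C' L' T' $         + c + b ) $        output L' → + C L'
+ C L' T' ) C' L' T' $     + c + b ) $        match '+'
C L' T' ) C' L' T' $       c + b ) $          output C → E C'
E C' L' T' ) C' L' T' $    c + b ) $          output E → c
c C' L' T' ) C' L' T' $    c + b ) $          match 'c'
C' L' T' ) C' L' T' $      + b ) $            output C' → ε
L' T' ) C' L' T' $         + b ) $            output L' → + C L'
+ C L' T' ) C' L' T' $     + b ) $            match '+'
C L' T' ) C' L' T' $       b ) $              output C → E C'
E C' L' T' ) C' L' T' $    b ) $              output E → b
b C' L' T' ) C' L' T' $    b ) $              match 'b'
C' L' T' ) C' L' T' $      ) $                output C' → ε
L' T' ) C' L' T' $         ) $                output L' → ε
T' ) C' L' T' $            ) $                output T' → ε
) C' L' T' $               ) $                match ')'
C' L' T' $                 $                  output C' → ε
L' T' $                    $                  output L' → ε
T' $                       $                  output T' → ε
$                          $                  accept

The string is accepted.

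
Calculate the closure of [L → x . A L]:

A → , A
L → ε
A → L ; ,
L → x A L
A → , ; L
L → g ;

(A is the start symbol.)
{ [A → . , ; L], [A → . , A], [A → . L ; ,], [L → . g ;], [L → . x A L], [L → .], [L → x . A L] }

Start with: [L → x . A L]
  [L → x . A L] has the dot before A: add [A → . , A], [A → . L ; ,], [A → . , ; L]
  [A → . L ; ,] has the dot before L: add [L → .], [L → . x A L], [L → . g ;]
No further items can be added.

CLOSURE = { [A → . , ; L], [A → . , A], [A → . L ; ,], [L → . g ;], [L → . x A L], [L → .], [L → x . A L] }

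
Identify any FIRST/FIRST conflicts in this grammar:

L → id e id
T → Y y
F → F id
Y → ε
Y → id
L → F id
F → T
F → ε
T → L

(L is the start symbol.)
Yes. L → id e id / L → F id on { 'id' }; T → Y y / T → L on { 'id', 'y' }; F → F id / F → T on { 'id', 'y' }

A FIRST/FIRST conflict occurs when two productions N → α and N → β for the same non-terminal have FIRST(α) ∩ FIRST(β) ≠ ∅ (with ε ∈ FIRST of a nullable right-hand side, so two nullable alternatives also conflict).

FIRST sets of the non-terminals at (or reachable through a nullable prefix from) the front of some alternative:
  FIRST(F) = { 'id', 'y', ε }
  FIRST(Y) = { 'id', ε }
  FIRST(L) = { 'id', 'y' }
  FIRST(T) = { 'id', 'y' }

Productions for L:
  L → id e id: FIRST = { 'id' }
  L → F id: FIRST = { 'id', 'y' }
Productions for T:
  T → Y y: FIRST = { 'id', 'y' }
  T → L: FIRST = { 'id', 'y' }
Productions for F:
  F → F id: FIRST = { 'id', 'y' }
  F → T: FIRST = { 'id', 'y' }
  F → ε: FIRST = { ε }
Productions for Y:
  Y → ε: FIRST = { ε }
  Y → id: FIRST = { 'id' }

Conflict for L: L → id e id and L → F id
  Overlap: { 'id' }
Conflict for T: T → Y y and T → L
  Overlap: { 'id', 'y' }
Conflict for F: F → F id and F → T
  Overlap: { 'id', 'y' }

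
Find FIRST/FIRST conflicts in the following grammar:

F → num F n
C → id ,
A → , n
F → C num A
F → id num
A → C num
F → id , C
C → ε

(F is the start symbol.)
A FIRST/FIRST conflict occurs when two productions N → α and N → β for the same non-terminal have FIRST(α) ∩ FIRST(β) ≠ ∅ (with ε ∈ FIRST of a nullable right-hand side, so two nullable alternatives also conflict).

FIRST sets of the non-terminals at (or reachable through a nullable prefix from) the front of some alternative:
  FIRST(C) = { 'id', ε }

Productions for F:
  F → num F n: FIRST = { 'num' }
  F → C num A: FIRST = { 'id', 'num' }
  F → id num: FIRST = { 'id' }
  F → id , C: FIRST = { 'id' }
Productions for C:
  C → id ,: FIRST = { 'id' }
  C → ε: FIRST = { ε }
Productions for A:
  A → , n: FIRST = { ',' }
  A → C num: FIRST = { 'id', 'num' }

Conflict for F: F → num F n and F → C num A
  Overlap: { 'num' }
Conflict for F: F → C num A and F → id num
  Overlap: { 'id' }
Conflict for F: F → C num A and F → id , C
  Overlap: { 'id' }
Conflict for F: F → id num and F → id , C
  Overlap: { 'id' }

Answer: Yes. F → num F n / F → C num A on { 'num' }; F → C num A / F → id num on { 'id' }; F → C num A / F → id ',' C on { 'id' }; F → id num / F → id ',' C on { 'id' }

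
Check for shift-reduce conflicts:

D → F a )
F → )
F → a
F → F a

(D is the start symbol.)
Yes — I5: [F → F a .] vs [D → F a . )]

Augment with D' → D and build the canonical LR(0) collection (I0 = CLOSURE({[D' → . D]}), then GOTO on every symbol after a dot until no new states appear). It has 7 states:
  I0: { [D → . F a )], [D' → . D], [F → . )], [F → . F a], [F → . a] }  — shift
  I1: { [F → ) .] }  — reduce
  I2: { [D' → D .] }  — accept
  I3: { [D → F . a )], [F → F . a] }  — shift
  I4: { [F → a .] }  — reduce
  I5: { [D → F a . )], [F → F a .] }  — shift, reduce
  I6: { [D → F a ) .] }  — reduce

I5 contains reduce item [F → F a .] and shift item [D → F a . )] — shift-reduce conflict.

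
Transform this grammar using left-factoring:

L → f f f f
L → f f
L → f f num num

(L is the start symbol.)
Left-factoring transforms A → αβ₁ | αβ₂ into A → αA' and A' → β₁ | β₂
(α is the longest common prefix among the alternatives). Repeat until
no nonterminal has two alternatives with a common prefix.

Round 1: L has alternatives sharing prefix 'f f'. Introduce L': L → f f L'
  Add: L' → f f
  Add: L' → ε
  Add: L' → num num

No remaining common prefixes — done.

Resulting grammar:
L → f f L'
L' → f f
L' → ε
L' → num num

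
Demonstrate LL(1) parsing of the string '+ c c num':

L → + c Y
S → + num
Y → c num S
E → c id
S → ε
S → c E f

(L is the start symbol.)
Stack is shown with the top on the left.

Stack      Input        Action
------------------------------
L $        + c c num $  output L → + c Y
+ c Y $    + c c num $  match '+'
c Y $      c c num $    match 'c'
Y $        c num $      output Y → c num S
c num S $  c num $      match 'c'
num S $    num $        match 'num'
S $        $            output S → ε
$          $            accept

The string is accepted.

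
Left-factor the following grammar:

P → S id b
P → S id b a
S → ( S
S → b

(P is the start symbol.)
P → S id b P'
P' → ε
P' → a
S → ( S
S → b

Left-factoring transforms A → αβ₁ | αβ₂ into A → αA' and A' → β₁ | β₂
(α is the longest common prefix among the alternatives). Repeat until
no nonterminal has two alternatives with a common prefix.

Round 1: P has alternatives sharing prefix 'S id b'. Introduce P': P → S id b P'
  Add: P' → ε
  Add: P' → a

No remaining common prefixes — done.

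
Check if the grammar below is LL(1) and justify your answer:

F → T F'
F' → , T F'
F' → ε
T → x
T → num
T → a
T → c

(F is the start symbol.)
Yes, the grammar is LL(1).

A grammar is LL(1) if for each non-terminal N with multiple productions, the predict sets of those productions are pairwise disjoint, where PREDICT(N → α) = (FIRST(α) \ {ε}) ∪ (FOLLOW(N) if α ⇒* ε).

Relevant sets:
  FOLLOW(F') = { $ }

For F':
  PREDICT(F' → ',' T F') = { ',' }
  PREDICT(F' → ε) = { $ }
For T:
  PREDICT(T → x) = { 'x' }
  PREDICT(T → num) = { 'num' }
  PREDICT(T → a) = { 'a' }
  PREDICT(T → c) = { 'c' }
F has a single production, so nothing to check there.

All predict sets are disjoint. The grammar IS LL(1).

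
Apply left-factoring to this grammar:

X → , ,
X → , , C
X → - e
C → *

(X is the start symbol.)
X → , , X'
X' → ε
X' → C
X → - e
C → *

Left-factoring transforms A → αβ₁ | αβ₂ into A → αA' and A' → β₁ | β₂
(α is the longest common prefix among the alternatives). Repeat until
no nonterminal has two alternatives with a common prefix.

Round 1: X has alternatives sharing prefix ', ,'. Introduce X': X → , , X'
  Add: X' → ε
  Add: X' → C

No remaining common prefixes — done.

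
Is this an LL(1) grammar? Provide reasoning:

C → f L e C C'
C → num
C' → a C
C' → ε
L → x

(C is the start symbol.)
Relevant sets:
  FOLLOW(C') = { $, 'a' }

For C:
  PREDICT(C → f L e C C') = { 'f' }
  PREDICT(C → num) = { 'num' }
For C':
  PREDICT(C' → a C) = { 'a' }
  PREDICT(C' → ε) = { $, 'a' }
L has a single production, so nothing to check there.

Conflict found: Predict set conflict for C': { 'a' }
The grammar is NOT LL(1).

Answer: No. Predict set conflict for C': { 'a' }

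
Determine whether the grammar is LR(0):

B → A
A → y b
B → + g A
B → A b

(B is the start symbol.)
No. Shift-reduce conflict between [B → A .] and [B → A . b]

A grammar is LR(0) if no state in the canonical LR(0) collection has:
  - both a shift item (dot before a terminal) and a complete item (shift-reduce conflict), or
  - two or more complete items (reduce-reduce conflict; the accept item [B' → B .] counts as a complete item here).

Augment with B' → B and build the canonical LR(0) collection (I0 = CLOSURE({[B' → . B]}), then GOTO on every symbol after a dot until no new states appear). It has 9 states:
  I0: { [A → . y b], [B → . + g A], [B → . A b], [B → . A], [B' → . B] }  — shift
  I1: { [B → + . g A] }  — shift
  I2: { [B → A . b], [B → A .] }  — shift, reduce
  I3: { [B' → B .] }  — accept
  I4: { [A → y . b] }  — shift
  I5: { [A → y b .] }  — reduce
  I6: { [B → A b .] }  — reduce
  I7: { [A → . y b], [B → + g . A] }  — shift
  I8: { [B → + g A .] }  — reduce

Conflict in state I2:
  Shift-reduce conflict between [B → A .] and [B → A . b]
So the grammar is NOT LR(0).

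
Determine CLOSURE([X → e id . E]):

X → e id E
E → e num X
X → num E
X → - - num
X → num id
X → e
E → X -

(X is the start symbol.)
Start with: [X → e id . E]
  [X → e id . E] has the dot before E: add [E → . e num X], [E → . X -]
  [E → . X -] has the dot before X: add [X → . e id E], [X → . num E], [X → . - - num], [X → . num id], [X → . e]
No further items can be added.

CLOSURE = { [E → . X -], [E → . e num X], [X → . - - num], [X → . e id E], [X → . e], [X → . num E], [X → . num id], [X → e id . E] }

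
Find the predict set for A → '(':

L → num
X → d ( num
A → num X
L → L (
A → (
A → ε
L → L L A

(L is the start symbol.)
PREDICT(A → '(') = (FIRST(RHS) \ {ε}) ∪ (FOLLOW(A) if ε ∈ FIRST(RHS), i.e. RHS ⇒* ε)
FIRST('(') = { '(' }
ε ∉ FIRST('('), so FOLLOW(A) is not added.
PREDICT(A → '(') = { '(' }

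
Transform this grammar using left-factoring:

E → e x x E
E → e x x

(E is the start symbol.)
Left-factoring transforms A → αβ₁ | αβ₂ into A → αA' and A' → β₁ | β₂
(α is the longest common prefix among the alternatives). Repeat until
no nonterminal has two alternatives with a common prefix.

Round 1: E has alternatives sharing prefix 'e x x'. Introduce E': E → e x x E'
  Add: E' → E
  Add: E' → ε

No remaining common prefixes — done.

Resulting grammar:
E → e x x E'
E' → E
E' → ε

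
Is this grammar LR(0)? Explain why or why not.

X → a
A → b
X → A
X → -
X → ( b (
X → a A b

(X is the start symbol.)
No. Shift-reduce conflict between [X → a .] and [A → . b]

A grammar is LR(0) if no state in the canonical LR(0) collection has:
  - both a shift item (dot before a terminal) and a complete item (shift-reduce conflict), or
  - two or more complete items (reduce-reduce conflict; the accept item [X' → X .] counts as a complete item here).

Augment with X' → X and build the canonical LR(0) collection (I0 = CLOSURE({[X' → . X]}), then GOTO on every symbol after a dot until no new states appear). It has 11 states:
  I0: { [A → . b], [X → . ( b (], [X → . -], [X → . A], [X → . a A b], [X → . a], [X' → . X] }  — shift
  I1: { [X → ( . b (] }  — shift
  I2: { [X → - .] }  — reduce
  I3: { [X → A .] }  — reduce
  I4: { [X' → X .] }  — accept
  I5: { [A → . b], [X → a . A b], [X → a .] }  — shift, reduce
  I6: { [A → b .] }  — reduce
  I7: { [X → a A . b] }  — shift
  I8: { [X → a A b .] }  — reduce
  I9: { [X → ( b . (] }  — shift
  I10: { [X → ( b ( .] }  — reduce

Conflict in state I5:
  Shift-reduce conflict between [X → a .] and [A → . b]
So the grammar is NOT LR(0).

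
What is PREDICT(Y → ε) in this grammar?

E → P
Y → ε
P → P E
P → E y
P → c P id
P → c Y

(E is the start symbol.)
PREDICT(Y → ε) = (FIRST(RHS) \ {ε}) ∪ (FOLLOW(Y) if ε ∈ FIRST(RHS), i.e. RHS ⇒* ε)
The right-hand side is ε (FIRST(ε) = { ε }), so the predict set is FOLLOW(Y) = { $, 'c', 'id', 'y' }
PREDICT(Y → ε) = { $, 'c', 'id', 'y' }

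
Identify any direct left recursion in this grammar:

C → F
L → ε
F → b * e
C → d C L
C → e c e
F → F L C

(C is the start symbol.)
Yes, F is left-recursive

Direct left recursion occurs when N → N α for some non-terminal N (the right-hand side begins with the left-hand side itself).

C → F: starts with F
L → ε: starts with ε
F → b * e: starts with b
C → d C L: starts with d
C → e c e: starts with e
F → F L C: LEFT RECURSIVE (starts with F)

The grammar has direct left recursion on: F.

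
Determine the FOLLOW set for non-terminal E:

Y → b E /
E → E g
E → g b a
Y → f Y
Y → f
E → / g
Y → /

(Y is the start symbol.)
To compute FOLLOW(E), find every occurrence of E on a right-hand side N → α E β: add FIRST(β) \ {ε}, and if β is empty or nullable also add FOLLOW(N). Iterate to a fixed point.

In Y → b E /: E is followed by '/', add FIRST('/') \ {ε} = { '/' }
In E → E g: E is followed by g, add FIRST(g) \ {ε} = { 'g' }

Taking the union: FOLLOW(E) = { '/', 'g' }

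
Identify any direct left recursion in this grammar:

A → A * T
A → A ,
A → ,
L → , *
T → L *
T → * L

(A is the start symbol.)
A → A * T: LEFT RECURSIVE (starts with A)
A → A ,: LEFT RECURSIVE (starts with A)
A → ,: starts with ','
L → , *: starts with ','
T → L *: starts with L
T → * L: starts with '*'

The grammar has direct left recursion on: A.

Answer: Yes, A is left-recursive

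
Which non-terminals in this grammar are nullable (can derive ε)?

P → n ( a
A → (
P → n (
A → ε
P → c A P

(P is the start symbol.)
A non-terminal is nullable if it can derive ε (the empty string): either it has an ε-production, or it has a production whose right-hand side consists entirely of nullable non-terminals.

ε-productions: A → ε
So A is immediately nullable.
No further non-terminal can be added: every production for the remaining non-terminals contains a terminal or a non-nullable non-terminal.
Nullable = { 'A' }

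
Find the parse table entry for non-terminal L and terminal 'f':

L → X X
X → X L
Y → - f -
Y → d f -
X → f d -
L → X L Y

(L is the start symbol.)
L → X X, L → X L Y

To find M[L, 'f'], we find productions for L where 'f' is in the predict set (PREDICT(N → α) = (FIRST(α) \ {ε}) ∪ (FOLLOW(N) if α ⇒* ε)).

Relevant sets:
  FIRST(X) = { 'f' }

L → X X: PREDICT = { 'f' }
  'f' is in predict set, so this production goes in M[L, 'f']
L → X L Y: PREDICT = { 'f' }
  'f' is in predict set, so this production goes in M[L, 'f']

M[L, 'f'] = L → X X, L → X L Y  (a multiply-defined cell — the grammar is not LL(1))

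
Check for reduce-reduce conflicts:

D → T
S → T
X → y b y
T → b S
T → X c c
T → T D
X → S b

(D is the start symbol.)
Augment with D' → D and build the canonical LR(0) collection (I0 = CLOSURE({[D' → . D]}), then GOTO on every symbol after a dot until no new states appear). It has 15 states:
  I0: { [D → . T], [D' → . D], [S → . T], [T → . T D], [T → . X c c], [T → . b S], [X → . S b], [X → . y b y] }  — shift
  I1: { [D' → D .] }  — accept
  I2: { [X → S . b] }  — shift
  I3: { [D → . T], [D → T .], [S → . T], [S → T .], [T → . T D], [T → . X c c], [T → . b S], [T → T . D], [X → . S b], [X → . y b y] }  — shift, 2 reduces
  I4: { [T → X . c c] }  — shift
  I5: { [S → . T], [T → . T D], [T → . X c c], [T → . b S], [T → b . S], [X → . S b], [X → . y b y] }  — shift
  I6: { [X → y . b y] }  — shift
  I7: { [X → y b . y] }  — shift
  I8: { [X → y b y .] }  — reduce
  I9: { [T → b S .], [X → S . b] }  — shift, reduce
  I10: { [D → . T], [S → . T], [S → T .], [T → . T D], [T → . X c c], [T → . b S], [T → T . D], [X → . S b], [X → . y b y] }  — shift, reduce
  I11: { [T → T D .] }  — reduce
  I12: { [X → S b .] }  — reduce
  I13: { [T → X c . c] }  — shift
  I14: { [T → X c c .] }  — reduce

I3 contains complete items [D → T .], [S → T .] — reduce-reduce conflict.

Answer: Yes — I3: [D → T .] vs [S → T .]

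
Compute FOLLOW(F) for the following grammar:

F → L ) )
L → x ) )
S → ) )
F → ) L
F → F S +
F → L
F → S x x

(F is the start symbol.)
{ $, ')' }

To compute FOLLOW(F), find every occurrence of F on a right-hand side N → α F β: add FIRST(β) \ {ε}, and if β is empty or nullable also add FOLLOW(N). Iterate to a fixed point.

F is the start symbol, so $ ∈ FOLLOW(F).
In F → F S +: F is followed by S '+', add FIRST(S '+') \ {ε} = { ')' }

Taking the union: FOLLOW(F) = { $, ')' }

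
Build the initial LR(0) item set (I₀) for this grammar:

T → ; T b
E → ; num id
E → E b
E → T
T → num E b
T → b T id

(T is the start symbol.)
{ [T → . ; T b], [T → . b T id], [T → . num E b], [T' → . T] }

First, augment the grammar with T' → T
I₀ = CLOSURE({ [T' → . T] }):
  [T' → . T] has the dot before T: add [T → . ; T b], [T → . num E b], [T → . b T id]
No further items can be added.

I₀ = { [T → . ; T b], [T → . b T id], [T → . num E b], [T' → . T] }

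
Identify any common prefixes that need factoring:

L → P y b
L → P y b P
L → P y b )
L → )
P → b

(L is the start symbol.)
Left-factoring is needed when two productions for the same non-terminal
share a common prefix on the right-hand side.

Productions for L:
  L → P y b
  L → P y b P
  L → P y b )
  L → )

Found common prefix 'P y b' in productions for L

Answer: Yes, L has productions with common prefix 'P y b'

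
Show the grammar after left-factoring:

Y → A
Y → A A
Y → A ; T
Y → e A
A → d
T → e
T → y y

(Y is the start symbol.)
Left-factoring transforms A → αβ₁ | αβ₂ into A → αA' and A' → β₁ | β₂
(α is the longest common prefix among the alternatives). Repeat until
no nonterminal has two alternatives with a common prefix.

Round 1: Y has alternatives sharing prefix 'A'. Introduce Y': Y → A Y'
  Add: Y' → ε
  Add: Y' → A
  Add: Y' → ; T

No remaining common prefixes — done.

Resulting grammar:
Y → A Y'
Y' → ε
Y' → A
Y' → ; T
Y → e A
A → d
T → e
T → y y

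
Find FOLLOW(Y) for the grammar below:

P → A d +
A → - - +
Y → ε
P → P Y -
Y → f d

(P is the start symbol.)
{ '-' }

To compute FOLLOW(Y), find every occurrence of Y on a right-hand side N → α Y β: add FIRST(β) \ {ε}, and if β is empty or nullable also add FOLLOW(N). Iterate to a fixed point.

In P → P Y -: Y is followed by '-', add FIRST('-') \ {ε} = { '-' }

Taking the union: FOLLOW(Y) = { '-' }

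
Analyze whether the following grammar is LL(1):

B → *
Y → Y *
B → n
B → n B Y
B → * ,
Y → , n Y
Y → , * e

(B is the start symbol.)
A grammar is LL(1) if for each non-terminal N with multiple productions, the predict sets of those productions are pairwise disjoint, where PREDICT(N → α) = (FIRST(α) \ {ε}) ∪ (FOLLOW(N) if α ⇒* ε).

Relevant sets:
  FIRST(Y) = { ',' }

For B:
  PREDICT(B → '*') = { '*' }
  PREDICT(B → n) = { 'n' }
  PREDICT(B → n B Y) = { 'n' }
  PREDICT(B → '*' ',') = { '*' }
For Y:
  PREDICT(Y → Y '*') = { ',' }
  PREDICT(Y → ',' n Y) = { ',' }
  PREDICT(Y → ',' '*' e) = { ',' }

Conflict found: Predict set conflict for B: { '*' }
The grammar is NOT LL(1).

Answer: No. Predict set conflict for B: { '*' }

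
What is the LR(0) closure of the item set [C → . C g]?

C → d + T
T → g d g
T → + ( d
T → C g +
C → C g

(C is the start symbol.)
{ [C → . C g], [C → . d + T] }

To compute CLOSURE, for each item [A → α.Bβ] where B is a non-terminal, add [B → .γ] for all productions B → γ; repeat for the newly added items until nothing changes.

Start with: [C → . C g]
  [C → . C g] has the dot before C: add [C → . d + T]
No further items can be added.

CLOSURE = { [C → . C g], [C → . d + T] }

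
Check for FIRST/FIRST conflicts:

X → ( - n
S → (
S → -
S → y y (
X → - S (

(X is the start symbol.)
No FIRST/FIRST conflicts.

A FIRST/FIRST conflict occurs when two productions N → α and N → β for the same non-terminal have FIRST(α) ∩ FIRST(β) ≠ ∅ (with ε ∈ FIRST of a nullable right-hand side, so two nullable alternatives also conflict).

Productions for X:
  X → ( - n: FIRST = { '(' }
  X → - S (: FIRST = { '-' }
Productions for S:
  S → (: FIRST = { '(' }
  S → -: FIRST = { '-' }
  S → y y (: FIRST = { 'y' }

All alternatives of each non-terminal have pairwise disjoint FIRST sets.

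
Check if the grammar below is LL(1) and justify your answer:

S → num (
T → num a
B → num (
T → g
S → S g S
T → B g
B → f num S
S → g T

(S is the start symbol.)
No. Predict set conflict for S: { 'num' }

A grammar is LL(1) if for each non-terminal N with multiple productions, the predict sets of those productions are pairwise disjoint, where PREDICT(N → α) = (FIRST(α) \ {ε}) ∪ (FOLLOW(N) if α ⇒* ε).

Relevant sets:
  FIRST(S) = { 'g', 'num' }
  FIRST(B) = { 'f', 'num' }

For S:
  PREDICT(S → num '(') = { 'num' }
  PREDICT(S → S g S) = { 'g', 'num' }
  PREDICT(S → g T) = { 'g' }
For T:
  PREDICT(T → num a) = { 'num' }
  PREDICT(T → g) = { 'g' }
  PREDICT(T → B g) = { 'f', 'num' }
For B:
  PREDICT(B → num '(') = { 'num' }
  PREDICT(B → f num S) = { 'f' }

Conflict found: Predict set conflict for S: { 'num' }
The grammar is NOT LL(1).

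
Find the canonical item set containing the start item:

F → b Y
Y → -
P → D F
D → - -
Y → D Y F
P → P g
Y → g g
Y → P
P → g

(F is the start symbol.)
First, augment the grammar with F' → F
I₀ = CLOSURE({ [F' → . F] }):
  [F' → . F] has the dot before F: add [F → . b Y]
No further items can be added.

I₀ = { [F → . b Y], [F' → . F] }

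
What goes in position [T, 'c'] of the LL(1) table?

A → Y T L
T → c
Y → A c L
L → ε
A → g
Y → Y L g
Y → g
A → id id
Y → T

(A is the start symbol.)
T → c

To find M[T, 'c'], we find productions for T where 'c' is in the predict set (PREDICT(N → α) = (FIRST(α) \ {ε}) ∪ (FOLLOW(N) if α ⇒* ε)).

T → c: PREDICT = { 'c' }
  'c' is in predict set, so this production goes in M[T, 'c']

M[T, 'c'] = T → c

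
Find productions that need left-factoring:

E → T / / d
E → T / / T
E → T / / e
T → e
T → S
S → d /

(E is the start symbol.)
Yes, E has productions with common prefix 'T / /'

Left-factoring is needed when two productions for the same non-terminal
share a common prefix on the right-hand side.

Productions for E:
  E → T / / d
  E → T / / T
  E → T / / e
Productions for T:
  T → e
  T → S

Found common prefix 'T / /' in productions for E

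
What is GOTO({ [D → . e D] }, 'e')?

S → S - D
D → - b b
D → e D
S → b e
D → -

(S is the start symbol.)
GOTO(I, 'e') = CLOSURE({ [A → αX.β] : [A → α.Xβ] ∈ I, X = 'e' })

Items with dot before 'e', with the dot advanced:
  [D → . e D] → [D → e . D]
Closure of the advanced items:
  [D → e . D] has the dot before D: add [D → . - b b], [D → . e D], [D → . -]

GOTO = { [D → . - b b], [D → . -], [D → . e D], [D → e . D] }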